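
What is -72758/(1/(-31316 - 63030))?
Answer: 6864426268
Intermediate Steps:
-72758/(1/(-31316 - 63030)) = -72758/(1/(-94346)) = -72758/(-1/94346) = -72758*(-94346) = 6864426268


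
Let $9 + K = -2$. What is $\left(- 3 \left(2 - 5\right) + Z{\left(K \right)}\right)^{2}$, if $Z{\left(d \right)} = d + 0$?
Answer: $4$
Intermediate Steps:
$K = -11$ ($K = -9 - 2 = -11$)
$Z{\left(d \right)} = d$
$\left(- 3 \left(2 - 5\right) + Z{\left(K \right)}\right)^{2} = \left(- 3 \left(2 - 5\right) - 11\right)^{2} = \left(\left(-3\right) \left(-3\right) - 11\right)^{2} = \left(9 - 11\right)^{2} = \left(-2\right)^{2} = 4$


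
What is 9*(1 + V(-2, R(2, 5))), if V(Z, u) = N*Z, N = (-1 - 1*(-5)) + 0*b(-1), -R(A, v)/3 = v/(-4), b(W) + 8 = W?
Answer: -63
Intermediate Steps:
b(W) = -8 + W
R(A, v) = 3*v/4 (R(A, v) = -3*v/(-4) = -3*v*(-1)/4 = -(-3)*v/4 = 3*v/4)
N = 4 (N = (-1 - 1*(-5)) + 0*(-8 - 1) = (-1 + 5) + 0*(-9) = 4 + 0 = 4)
V(Z, u) = 4*Z
9*(1 + V(-2, R(2, 5))) = 9*(1 + 4*(-2)) = 9*(1 - 8) = 9*(-7) = -63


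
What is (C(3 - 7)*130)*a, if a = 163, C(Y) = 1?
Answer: 21190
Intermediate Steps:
(C(3 - 7)*130)*a = (1*130)*163 = 130*163 = 21190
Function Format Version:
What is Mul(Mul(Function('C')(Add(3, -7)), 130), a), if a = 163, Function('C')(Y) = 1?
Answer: 21190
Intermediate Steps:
Mul(Mul(Function('C')(Add(3, -7)), 130), a) = Mul(Mul(1, 130), 163) = Mul(130, 163) = 21190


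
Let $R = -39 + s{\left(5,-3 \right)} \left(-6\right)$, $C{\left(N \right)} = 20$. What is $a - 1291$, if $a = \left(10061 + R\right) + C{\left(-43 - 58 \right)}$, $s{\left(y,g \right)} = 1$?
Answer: $8745$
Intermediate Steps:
$R = -45$ ($R = -39 + 1 \left(-6\right) = -39 - 6 = -45$)
$a = 10036$ ($a = \left(10061 - 45\right) + 20 = 10016 + 20 = 10036$)
$a - 1291 = 10036 - 1291 = 8745$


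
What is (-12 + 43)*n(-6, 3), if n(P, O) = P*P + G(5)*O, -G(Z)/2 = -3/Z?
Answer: 6138/5 ≈ 1227.6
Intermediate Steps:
G(Z) = 6/Z (G(Z) = -(-6)/Z = 6/Z)
n(P, O) = P² + 6*O/5 (n(P, O) = P*P + (6/5)*O = P² + (6*(⅕))*O = P² + 6*O/5)
(-12 + 43)*n(-6, 3) = (-12 + 43)*((-6)² + (6/5)*3) = 31*(36 + 18/5) = 31*(198/5) = 6138/5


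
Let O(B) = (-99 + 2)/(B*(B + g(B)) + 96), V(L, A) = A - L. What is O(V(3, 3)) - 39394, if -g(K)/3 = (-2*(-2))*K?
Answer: -3781921/96 ≈ -39395.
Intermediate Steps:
g(K) = -12*K (g(K) = -3*(-2*(-2))*K = -12*K)
O(B) = -97/(96 - 11*B**2) (O(B) = (-99 + 2)/(B*(B - 12*B) + 96) = -97/(B*(-11*B) + 96) = -97/(-11*B**2 + 96) = -97/(96 - 11*B**2))
O(V(3, 3)) - 39394 = 97/(-96 + 11*(3 - 1*3)**2) - 39394 = 97/(-96 + 11*(3 - 3)**2) - 39394 = 97/(-96 + 11*0**2) - 39394 = 97/(-96 + 11*0) - 39394 = 97/(-96 + 0) - 39394 = 97/(-96) - 39394 = 97*(-1/96) - 39394 = -97/96 - 39394 = -3781921/96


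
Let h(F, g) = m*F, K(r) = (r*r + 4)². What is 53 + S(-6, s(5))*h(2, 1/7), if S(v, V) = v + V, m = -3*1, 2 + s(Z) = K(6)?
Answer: -9499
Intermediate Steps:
K(r) = (4 + r²)² (K(r) = (r² + 4)² = (4 + r²)²)
s(Z) = 1598 (s(Z) = -2 + (4 + 6²)² = -2 + (4 + 36)² = -2 + 40² = -2 + 1600 = 1598)
m = -3
h(F, g) = -3*F
S(v, V) = V + v
53 + S(-6, s(5))*h(2, 1/7) = 53 + (1598 - 6)*(-3*2) = 53 + 1592*(-6) = 53 - 9552 = -9499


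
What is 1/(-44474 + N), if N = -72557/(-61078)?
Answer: -61078/2716310415 ≈ -2.2486e-5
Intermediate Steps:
N = 72557/61078 (N = -72557*(-1/61078) = 72557/61078 ≈ 1.1879)
1/(-44474 + N) = 1/(-44474 + 72557/61078) = 1/(-2716310415/61078) = -61078/2716310415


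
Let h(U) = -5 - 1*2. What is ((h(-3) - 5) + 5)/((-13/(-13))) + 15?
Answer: 8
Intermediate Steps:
h(U) = -7 (h(U) = -5 - 2 = -7)
((h(-3) - 5) + 5)/((-13/(-13))) + 15 = ((-7 - 5) + 5)/((-13/(-13))) + 15 = (-12 + 5)/((-13*(-1/13))) + 15 = -7/1 + 15 = 1*(-7) + 15 = -7 + 15 = 8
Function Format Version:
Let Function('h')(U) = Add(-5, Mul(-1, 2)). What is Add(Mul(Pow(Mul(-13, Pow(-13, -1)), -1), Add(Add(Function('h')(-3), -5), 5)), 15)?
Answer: 8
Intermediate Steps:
Function('h')(U) = -7 (Function('h')(U) = Add(-5, -2) = -7)
Add(Mul(Pow(Mul(-13, Pow(-13, -1)), -1), Add(Add(Function('h')(-3), -5), 5)), 15) = Add(Mul(Pow(Mul(-13, Pow(-13, -1)), -1), Add(Add(-7, -5), 5)), 15) = Add(Mul(Pow(Mul(-13, Rational(-1, 13)), -1), Add(-12, 5)), 15) = Add(Mul(Pow(1, -1), -7), 15) = Add(Mul(1, -7), 15) = Add(-7, 15) = 8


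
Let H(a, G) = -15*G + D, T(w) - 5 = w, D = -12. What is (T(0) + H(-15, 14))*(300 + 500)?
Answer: -173600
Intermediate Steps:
T(w) = 5 + w
H(a, G) = -12 - 15*G (H(a, G) = -15*G - 12 = -12 - 15*G)
(T(0) + H(-15, 14))*(300 + 500) = ((5 + 0) + (-12 - 15*14))*(300 + 500) = (5 + (-12 - 210))*800 = (5 - 222)*800 = -217*800 = -173600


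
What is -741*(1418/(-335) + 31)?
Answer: -6644547/335 ≈ -19834.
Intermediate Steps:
-741*(1418/(-335) + 31) = -741*(1418*(-1/335) + 31) = -741*(-1418/335 + 31) = -741*8967/335 = -6644547/335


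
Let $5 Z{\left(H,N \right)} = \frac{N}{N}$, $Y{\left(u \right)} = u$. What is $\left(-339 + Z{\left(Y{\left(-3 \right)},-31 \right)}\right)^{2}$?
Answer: $\frac{2869636}{25} \approx 1.1479 \cdot 10^{5}$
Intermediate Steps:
$Z{\left(H,N \right)} = \frac{1}{5}$ ($Z{\left(H,N \right)} = \frac{N \frac{1}{N}}{5} = \frac{1}{5} \cdot 1 = \frac{1}{5}$)
$\left(-339 + Z{\left(Y{\left(-3 \right)},-31 \right)}\right)^{2} = \left(-339 + \frac{1}{5}\right)^{2} = \left(- \frac{1694}{5}\right)^{2} = \frac{2869636}{25}$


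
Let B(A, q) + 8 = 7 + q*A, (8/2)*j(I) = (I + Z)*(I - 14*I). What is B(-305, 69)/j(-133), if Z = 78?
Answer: 84184/95095 ≈ 0.88526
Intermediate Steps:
j(I) = -13*I*(78 + I)/4 (j(I) = ((I + 78)*(I - 14*I))/4 = ((78 + I)*(-13*I))/4 = (-13*I*(78 + I))/4 = -13*I*(78 + I)/4)
B(A, q) = -1 + A*q (B(A, q) = -8 + (7 + q*A) = -8 + (7 + A*q) = -1 + A*q)
B(-305, 69)/j(-133) = (-1 - 305*69)/((-13/4*(-133)*(78 - 133))) = (-1 - 21045)/((-13/4*(-133)*(-55))) = -21046/(-95095/4) = -21046*(-4/95095) = 84184/95095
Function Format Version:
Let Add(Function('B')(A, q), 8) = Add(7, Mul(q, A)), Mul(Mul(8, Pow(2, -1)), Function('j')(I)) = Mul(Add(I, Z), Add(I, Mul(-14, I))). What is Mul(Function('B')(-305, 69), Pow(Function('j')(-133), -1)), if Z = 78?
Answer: Rational(84184, 95095) ≈ 0.88526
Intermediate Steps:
Function('j')(I) = Mul(Rational(-13, 4), I, Add(78, I)) (Function('j')(I) = Mul(Rational(1, 4), Mul(Add(I, 78), Add(I, Mul(-14, I)))) = Mul(Rational(1, 4), Mul(Add(78, I), Mul(-13, I))) = Mul(Rational(1, 4), Mul(-13, I, Add(78, I))) = Mul(Rational(-13, 4), I, Add(78, I)))
Function('B')(A, q) = Add(-1, Mul(A, q)) (Function('B')(A, q) = Add(-8, Add(7, Mul(q, A))) = Add(-8, Add(7, Mul(A, q))) = Add(-1, Mul(A, q)))
Mul(Function('B')(-305, 69), Pow(Function('j')(-133), -1)) = Mul(Add(-1, Mul(-305, 69)), Pow(Mul(Rational(-13, 4), -133, Add(78, -133)), -1)) = Mul(Add(-1, -21045), Pow(Mul(Rational(-13, 4), -133, -55), -1)) = Mul(-21046, Pow(Rational(-95095, 4), -1)) = Mul(-21046, Rational(-4, 95095)) = Rational(84184, 95095)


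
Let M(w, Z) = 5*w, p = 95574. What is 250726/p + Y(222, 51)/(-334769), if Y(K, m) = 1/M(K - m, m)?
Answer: 11960779135966/4559317767855 ≈ 2.6234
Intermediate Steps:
Y(K, m) = 1/(-5*m + 5*K) (Y(K, m) = 1/(5*(K - m)) = 1/(-5*m + 5*K))
250726/p + Y(222, 51)/(-334769) = 250726/95574 + (1/(5*(222 - 1*51)))/(-334769) = 250726*(1/95574) + (1/(5*(222 - 51)))*(-1/334769) = 125363/47787 + ((⅕)/171)*(-1/334769) = 125363/47787 + ((⅕)*(1/171))*(-1/334769) = 125363/47787 + (1/855)*(-1/334769) = 125363/47787 - 1/286227495 = 11960779135966/4559317767855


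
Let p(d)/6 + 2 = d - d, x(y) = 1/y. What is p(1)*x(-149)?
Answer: 12/149 ≈ 0.080537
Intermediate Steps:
p(d) = -12 (p(d) = -12 + 6*(d - d) = -12 + 6*0 = -12 + 0 = -12)
p(1)*x(-149) = -12/(-149) = -12*(-1/149) = 12/149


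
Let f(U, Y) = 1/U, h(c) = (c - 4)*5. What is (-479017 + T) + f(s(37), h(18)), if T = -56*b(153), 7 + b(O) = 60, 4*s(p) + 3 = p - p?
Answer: -1445959/3 ≈ -4.8199e+5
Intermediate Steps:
s(p) = -¾ (s(p) = -¾ + (p - p)/4 = -¾ + (¼)*0 = -¾ + 0 = -¾)
b(O) = 53 (b(O) = -7 + 60 = 53)
h(c) = -20 + 5*c (h(c) = (-4 + c)*5 = -20 + 5*c)
T = -2968 (T = -56*53 = -2968)
(-479017 + T) + f(s(37), h(18)) = (-479017 - 2968) + 1/(-¾) = -481985 - 4/3 = -1445959/3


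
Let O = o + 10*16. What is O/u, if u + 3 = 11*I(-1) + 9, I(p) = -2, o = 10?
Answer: -85/8 ≈ -10.625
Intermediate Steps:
O = 170 (O = 10 + 10*16 = 10 + 160 = 170)
u = -16 (u = -3 + (11*(-2) + 9) = -3 + (-22 + 9) = -3 - 13 = -16)
O/u = 170/(-16) = 170*(-1/16) = -85/8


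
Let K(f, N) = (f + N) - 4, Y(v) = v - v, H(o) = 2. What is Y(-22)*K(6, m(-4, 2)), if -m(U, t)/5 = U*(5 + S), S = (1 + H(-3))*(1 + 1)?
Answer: 0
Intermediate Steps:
S = 6 (S = (1 + 2)*(1 + 1) = 3*2 = 6)
Y(v) = 0
m(U, t) = -55*U (m(U, t) = -5*U*(5 + 6) = -5*U*11 = -55*U)
K(f, N) = -4 + N + f (K(f, N) = (N + f) - 4 = -4 + N + f)
Y(-22)*K(6, m(-4, 2)) = 0*(-4 - 55*(-4) + 6) = 0*(-4 + 220 + 6) = 0*222 = 0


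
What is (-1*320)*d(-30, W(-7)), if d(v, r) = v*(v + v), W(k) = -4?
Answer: -576000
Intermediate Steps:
d(v, r) = 2*v² (d(v, r) = v*(2*v) = 2*v²)
(-1*320)*d(-30, W(-7)) = (-1*320)*(2*(-30)²) = -640*900 = -320*1800 = -576000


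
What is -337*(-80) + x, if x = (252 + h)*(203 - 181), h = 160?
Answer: 36024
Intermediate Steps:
x = 9064 (x = (252 + 160)*(203 - 181) = 412*22 = 9064)
-337*(-80) + x = -337*(-80) + 9064 = 26960 + 9064 = 36024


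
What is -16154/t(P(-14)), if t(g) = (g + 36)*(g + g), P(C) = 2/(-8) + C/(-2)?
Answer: -129232/4617 ≈ -27.990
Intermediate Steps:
P(C) = -¼ - C/2 (P(C) = 2*(-⅛) + C*(-½) = -¼ - C/2)
t(g) = 2*g*(36 + g) (t(g) = (36 + g)*(2*g) = 2*g*(36 + g))
-16154/t(P(-14)) = -16154*1/(2*(36 + (-¼ - ½*(-14)))*(-¼ - ½*(-14))) = -16154*1/(2*(36 + (-¼ + 7))*(-¼ + 7)) = -16154*2/(27*(36 + 27/4)) = -16154/(2*(27/4)*(171/4)) = -16154/4617/8 = -16154*8/4617 = -129232/4617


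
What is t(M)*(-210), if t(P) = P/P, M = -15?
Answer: -210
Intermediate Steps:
t(P) = 1
t(M)*(-210) = 1*(-210) = -210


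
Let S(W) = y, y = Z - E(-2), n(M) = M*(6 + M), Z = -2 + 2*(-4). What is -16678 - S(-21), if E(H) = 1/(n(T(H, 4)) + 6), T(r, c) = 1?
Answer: -216683/13 ≈ -16668.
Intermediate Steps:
Z = -10 (Z = -2 - 8 = -10)
E(H) = 1/13 (E(H) = 1/(1*(6 + 1) + 6) = 1/(1*7 + 6) = 1/(7 + 6) = 1/13)
y = -131/13 (y = -10 - 1*1/13 = -10 - 1/13 = -131/13 ≈ -10.077)
S(W) = -131/13
-16678 - S(-21) = -16678 - 1*(-131/13) = -16678 + 131/13 = -216683/13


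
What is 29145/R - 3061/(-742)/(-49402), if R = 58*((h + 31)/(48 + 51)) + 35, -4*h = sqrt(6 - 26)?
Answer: 92774739664074641/169250457517036 + 27891765*I*sqrt(5)/9234458 ≈ 548.15 + 6.7538*I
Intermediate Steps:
h = -I*sqrt(5)/2 (h = -sqrt(6 - 26)/4 = -I*sqrt(5)/2 ≈ -1.118*I)
R = 5263/99 - 29*I*sqrt(5)/99 (R = 58*((-I*sqrt(5)/2 + 31)/(48 + 51)) + 35 = 58*((31 - I*sqrt(5)/2)/99) + 35 = 58*((31 - I*sqrt(5)/2)*(1/99)) + 35 = 58*(31/99 - I*sqrt(5)/198) + 35 = (1798/99 - 29*I*sqrt(5)/99) + 35 = 5263/99 - 29*I*sqrt(5)/99 ≈ 53.162 - 0.65501*I)
29145/R - 3061/(-742)/(-49402) = 29145/(5263/99 - 29*I*sqrt(5)/99) - 3061/(-742)/(-49402) = 29145/(5263/99 - 29*I*sqrt(5)/99) - 3061*(-1/742)*(-1/49402) = 29145/(5263/99 - 29*I*sqrt(5)/99) + (3061/742)*(-1/49402) = 29145/(5263/99 - 29*I*sqrt(5)/99) - 3061/36656284 = -3061/36656284 + 29145/(5263/99 - 29*I*sqrt(5)/99)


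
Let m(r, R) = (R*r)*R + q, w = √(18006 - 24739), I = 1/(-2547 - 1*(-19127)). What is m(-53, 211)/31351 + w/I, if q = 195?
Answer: -2359418/31351 + 16580*I*√6733 ≈ -75.258 + 1.3605e+6*I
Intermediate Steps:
I = 1/16580 (I = 1/(-2547 + 19127) = 1/16580 ≈ 6.0314e-5)
w = I*√6733 (w = √(-6733) = I*√6733 ≈ 82.055*I)
m(r, R) = 195 + r*R² (m(r, R) = (R*r)*R + 195 = r*R² + 195 = 195 + r*R²)
m(-53, 211)/31351 + w/I = (195 - 53*211²)/31351 + (I*√6733)/(1/16580) = (195 - 53*44521)*(1/31351) + (I*√6733)*16580 = (195 - 2359613)*(1/31351) + 16580*I*√6733 = -2359418*1/31351 + 16580*I*√6733 = -2359418/31351 + 16580*I*√6733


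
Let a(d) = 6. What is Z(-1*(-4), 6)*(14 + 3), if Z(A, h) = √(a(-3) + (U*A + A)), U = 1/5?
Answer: 51*√30/5 ≈ 55.868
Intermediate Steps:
U = ⅕ ≈ 0.20000
Z(A, h) = √(6 + 6*A/5) (Z(A, h) = √(6 + (A/5 + A)) = √(6 + 6*A/5))
Z(-1*(-4), 6)*(14 + 3) = (√(150 + 30*(-1*(-4)))/5)*(14 + 3) = (√(150 + 30*4)/5)*17 = (√(150 + 120)/5)*17 = (√270/5)*17 = ((3*√30)/5)*17 = (3*√30/5)*17 = 51*√30/5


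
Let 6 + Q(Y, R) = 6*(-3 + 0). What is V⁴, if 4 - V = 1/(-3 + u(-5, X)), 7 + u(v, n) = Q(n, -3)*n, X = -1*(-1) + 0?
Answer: 352275361/1336336 ≈ 263.61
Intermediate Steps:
Q(Y, R) = -24 (Q(Y, R) = -6 + 6*(-3 + 0) = -6 + 6*(-3) = -6 - 18 = -24)
X = 1 (X = 1 + 0 = 1)
u(v, n) = -7 - 24*n
V = 137/34 (V = 4 - 1/(-3 + (-7 - 24*1)) = 4 - 1/(-3 + (-7 - 24)) = 4 - 1/(-3 - 31) = 4 - 1/(-34) = 4 - 1*(-1/34) = 4 + 1/34 = 137/34 ≈ 4.0294)
V⁴ = (137/34)⁴ = 352275361/1336336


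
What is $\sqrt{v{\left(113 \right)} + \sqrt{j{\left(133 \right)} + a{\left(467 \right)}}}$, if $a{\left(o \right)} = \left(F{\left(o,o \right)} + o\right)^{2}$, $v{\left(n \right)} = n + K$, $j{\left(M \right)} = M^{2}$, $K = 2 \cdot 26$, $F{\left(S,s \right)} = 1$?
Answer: $\sqrt{165 + \sqrt{236713}} \approx 25.525$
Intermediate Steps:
$K = 52$
$v{\left(n \right)} = 52 + n$ ($v{\left(n \right)} = n + 52 = 52 + n$)
$a{\left(o \right)} = \left(1 + o\right)^{2}$
$\sqrt{v{\left(113 \right)} + \sqrt{j{\left(133 \right)} + a{\left(467 \right)}}} = \sqrt{\left(52 + 113\right) + \sqrt{133^{2} + \left(1 + 467\right)^{2}}} = \sqrt{165 + \sqrt{17689 + 468^{2}}} = \sqrt{165 + \sqrt{17689 + 219024}} = \sqrt{165 + \sqrt{236713}}$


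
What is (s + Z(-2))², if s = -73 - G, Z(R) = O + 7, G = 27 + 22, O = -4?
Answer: 14161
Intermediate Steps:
G = 49
Z(R) = 3 (Z(R) = -4 + 7 = 3)
s = -122 (s = -73 - 1*49 = -73 - 49 = -122)
(s + Z(-2))² = (-122 + 3)² = (-119)² = 14161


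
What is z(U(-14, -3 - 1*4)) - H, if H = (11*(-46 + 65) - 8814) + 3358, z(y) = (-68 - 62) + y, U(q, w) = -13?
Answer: 5104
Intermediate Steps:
z(y) = -130 + y
H = -5247 (H = (11*19 - 8814) + 3358 = (209 - 8814) + 3358 = -8605 + 3358 = -5247)
z(U(-14, -3 - 1*4)) - H = (-130 - 13) - 1*(-5247) = -143 + 5247 = 5104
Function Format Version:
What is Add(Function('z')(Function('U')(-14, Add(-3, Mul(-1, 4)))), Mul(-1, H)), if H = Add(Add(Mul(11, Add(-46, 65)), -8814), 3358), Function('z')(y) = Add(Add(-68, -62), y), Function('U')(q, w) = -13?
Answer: 5104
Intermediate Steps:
Function('z')(y) = Add(-130, y)
H = -5247 (H = Add(Add(Mul(11, 19), -8814), 3358) = Add(Add(209, -8814), 3358) = Add(-8605, 3358) = -5247)
Add(Function('z')(Function('U')(-14, Add(-3, Mul(-1, 4)))), Mul(-1, H)) = Add(Add(-130, -13), Mul(-1, -5247)) = Add(-143, 5247) = 5104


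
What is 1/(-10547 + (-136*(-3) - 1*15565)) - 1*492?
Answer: -12646369/25704 ≈ -492.00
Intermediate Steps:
1/(-10547 + (-136*(-3) - 1*15565)) - 1*492 = 1/(-10547 + (408 - 15565)) - 492 = 1/(-10547 - 15157) - 492 = 1/(-25704) - 492 = -1/25704 - 492 = -12646369/25704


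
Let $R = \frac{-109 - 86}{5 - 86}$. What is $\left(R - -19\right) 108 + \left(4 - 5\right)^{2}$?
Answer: $2313$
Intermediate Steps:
$R = \frac{65}{27}$ ($R = - \frac{195}{-81} = \left(-195\right) \left(- \frac{1}{81}\right) = \frac{65}{27} \approx 2.4074$)
$\left(R - -19\right) 108 + \left(4 - 5\right)^{2} = \left(\frac{65}{27} - -19\right) 108 + \left(4 - 5\right)^{2} = \left(\frac{65}{27} + 19\right) 108 + \left(-1\right)^{2} = \frac{578}{27} \cdot 108 + 1 = 2312 + 1 = 2313$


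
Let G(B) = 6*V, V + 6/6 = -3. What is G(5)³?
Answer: -13824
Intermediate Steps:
V = -4 (V = -1 - 3 = -4)
G(B) = -24 (G(B) = 6*(-4) = -24)
G(5)³ = (-24)³ = -13824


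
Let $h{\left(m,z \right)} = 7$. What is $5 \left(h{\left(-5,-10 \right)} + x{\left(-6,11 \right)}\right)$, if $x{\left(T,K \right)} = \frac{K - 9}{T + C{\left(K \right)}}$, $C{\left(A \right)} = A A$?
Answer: $\frac{807}{23} \approx 35.087$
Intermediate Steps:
$C{\left(A \right)} = A^{2}$
$x{\left(T,K \right)} = \frac{-9 + K}{T + K^{2}}$ ($x{\left(T,K \right)} = \frac{K - 9}{T + K^{2}} = \frac{-9 + K}{T + K^{2}}$)
$5 \left(h{\left(-5,-10 \right)} + x{\left(-6,11 \right)}\right) = 5 \left(7 + \frac{-9 + 11}{-6 + 11^{2}}\right) = 5 \left(7 + \frac{1}{-6 + 121} \cdot 2\right) = 5 \left(7 + \frac{1}{115} \cdot 2\right) = 5 \left(7 + \frac{2}{115}\right) = 5 \cdot \frac{807}{115} = \frac{807}{23}$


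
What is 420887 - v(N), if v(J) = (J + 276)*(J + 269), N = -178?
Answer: 411969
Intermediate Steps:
v(J) = (269 + J)*(276 + J) (v(J) = (276 + J)*(269 + J) = (269 + J)*(276 + J))
420887 - v(N) = 420887 - (74244 + (-178)**2 + 545*(-178)) = 420887 - (74244 + 31684 - 97010) = 420887 - 1*8918 = 420887 - 8918 = 411969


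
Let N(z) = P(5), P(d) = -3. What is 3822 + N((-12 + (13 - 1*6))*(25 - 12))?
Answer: 3819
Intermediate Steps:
N(z) = -3
3822 + N((-12 + (13 - 1*6))*(25 - 12)) = 3822 - 3 = 3819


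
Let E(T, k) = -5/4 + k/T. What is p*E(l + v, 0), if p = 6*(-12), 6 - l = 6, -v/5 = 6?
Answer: 90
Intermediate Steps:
v = -30 (v = -5*6 = -30)
l = 0 (l = 6 - 1*6 = 6 - 6 = 0)
p = -72
E(T, k) = -5/4 + k/T (E(T, k) = -5*¼ + k/T = -5/4 + k/T)
p*E(l + v, 0) = -72*(-5/4 + 0/(0 - 30)) = -72*(-5/4 + 0/(-30)) = -72*(-5/4 + 0*(-1/30)) = -72*(-5/4 + 0) = -72*(-5/4) = 90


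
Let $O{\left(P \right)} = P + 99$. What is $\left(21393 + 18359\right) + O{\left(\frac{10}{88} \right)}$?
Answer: $\frac{1753449}{44} \approx 39851.0$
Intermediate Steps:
$O{\left(P \right)} = 99 + P$
$\left(21393 + 18359\right) + O{\left(\frac{10}{88} \right)} = \left(21393 + 18359\right) + \left(99 + \frac{10}{88}\right) = 39752 + \left(99 + 10 \cdot \frac{1}{88}\right) = 39752 + \left(99 + \frac{5}{44}\right) = 39752 + \frac{4361}{44} = \frac{1753449}{44}$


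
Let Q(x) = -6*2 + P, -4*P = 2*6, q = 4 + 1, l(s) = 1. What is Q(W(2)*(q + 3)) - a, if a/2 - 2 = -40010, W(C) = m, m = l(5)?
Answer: 80001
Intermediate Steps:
m = 1
q = 5
W(C) = 1
P = -3 (P = -6/2 = -¼*12 = -3)
Q(x) = -15 (Q(x) = -6*2 - 3 = -12 - 3 = -15)
a = -80016 (a = 4 + 2*(-40010) = 4 - 80020 = -80016)
Q(W(2)*(q + 3)) - a = -15 - 1*(-80016) = -15 + 80016 = 80001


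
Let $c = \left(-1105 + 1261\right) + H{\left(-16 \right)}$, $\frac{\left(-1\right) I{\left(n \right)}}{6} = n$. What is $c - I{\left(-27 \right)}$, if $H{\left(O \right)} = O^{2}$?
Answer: $250$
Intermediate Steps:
$I{\left(n \right)} = - 6 n$
$c = 412$ ($c = \left(-1105 + 1261\right) + \left(-16\right)^{2} = 156 + 256 = 412$)
$c - I{\left(-27 \right)} = 412 - \left(-6\right) \left(-27\right) = 412 - 162 = 250$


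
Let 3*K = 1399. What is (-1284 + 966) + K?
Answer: 445/3 ≈ 148.33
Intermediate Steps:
K = 1399/3 (K = (⅓)*1399 = 1399/3 ≈ 466.33)
(-1284 + 966) + K = (-1284 + 966) + 1399/3 = -318 + 1399/3 = 445/3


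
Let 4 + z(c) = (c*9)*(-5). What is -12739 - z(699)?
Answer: 18720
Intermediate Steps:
z(c) = -4 - 45*c (z(c) = -4 + (c*9)*(-5) = -4 + (9*c)*(-5) = -4 - 45*c)
-12739 - z(699) = -12739 - (-4 - 45*699) = -12739 - (-4 - 31455) = -12739 - 1*(-31459) = -12739 + 31459 = 18720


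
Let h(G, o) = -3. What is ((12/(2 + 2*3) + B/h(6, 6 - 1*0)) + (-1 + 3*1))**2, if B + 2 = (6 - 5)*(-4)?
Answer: 121/4 ≈ 30.250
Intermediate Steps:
B = -6 (B = -2 + (6 - 5)*(-4) = -2 + 1*(-4) = -2 - 4 = -6)
((12/(2 + 2*3) + B/h(6, 6 - 1*0)) + (-1 + 3*1))**2 = ((12/(2 + 2*3) - 6/(-3)) + (-1 + 3*1))**2 = ((12/(2 + 6) - 6*(-1/3)) + (-1 + 3))**2 = ((12/8 + 2) + 2)**2 = ((12*(1/8) + 2) + 2)**2 = ((3/2 + 2) + 2)**2 = (7/2 + 2)**2 = (11/2)**2 = 121/4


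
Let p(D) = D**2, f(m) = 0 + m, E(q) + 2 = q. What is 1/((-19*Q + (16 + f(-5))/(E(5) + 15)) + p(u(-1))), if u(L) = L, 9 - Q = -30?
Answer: -18/13309 ≈ -0.0013525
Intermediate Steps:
Q = 39 (Q = 9 - 1*(-30) = 9 + 30 = 39)
E(q) = -2 + q
f(m) = m
1/((-19*Q + (16 + f(-5))/(E(5) + 15)) + p(u(-1))) = 1/((-19*39 + (16 - 5)/((-2 + 5) + 15)) + (-1)**2) = 1/((-741 + 11/(3 + 15)) + 1) = 1/((-741 + 11/18) + 1) = 1/(-13327/18 + 1) = 1/(-13309/18) = -18/13309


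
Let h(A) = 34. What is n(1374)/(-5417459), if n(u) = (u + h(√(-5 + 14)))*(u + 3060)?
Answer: -6243072/5417459 ≈ -1.1524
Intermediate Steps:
n(u) = (34 + u)*(3060 + u) (n(u) = (u + 34)*(u + 3060) = (34 + u)*(3060 + u))
n(1374)/(-5417459) = (104040 + 1374² + 3094*1374)/(-5417459) = (104040 + 1887876 + 4251156)*(-1/5417459) = 6243072*(-1/5417459) = -6243072/5417459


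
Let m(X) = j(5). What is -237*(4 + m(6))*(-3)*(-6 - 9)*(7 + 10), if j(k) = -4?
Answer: 0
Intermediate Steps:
m(X) = -4
-237*(4 + m(6))*(-3)*(-6 - 9)*(7 + 10) = -237*(4 - 4)*(-3)*(-6 - 9)*(7 + 10) = -237*0*(-3)*(-15*17) = -0*(-255) = -237*0 = 0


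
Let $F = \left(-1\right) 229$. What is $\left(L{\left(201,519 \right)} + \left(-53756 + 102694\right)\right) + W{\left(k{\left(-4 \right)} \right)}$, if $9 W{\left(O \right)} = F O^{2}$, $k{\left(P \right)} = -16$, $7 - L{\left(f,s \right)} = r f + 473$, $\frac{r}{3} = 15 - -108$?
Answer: $- \frac{289897}{9} \approx -32211.0$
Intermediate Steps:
$r = 369$ ($r = 3 \left(15 - -108\right) = 3 \left(15 + 108\right) = 3 \cdot 123 = 369$)
$F = -229$
$L{\left(f,s \right)} = -466 - 369 f$ ($L{\left(f,s \right)} = 7 - \left(369 f + 473\right) = 7 - \left(473 + 369 f\right) = -466 - 369 f$)
$W{\left(O \right)} = - \frac{229 O^{2}}{9}$ ($W{\left(O \right)} = \frac{\left(-229\right) O^{2}}{9} = - \frac{229 O^{2}}{9}$)
$\left(L{\left(201,519 \right)} + \left(-53756 + 102694\right)\right) + W{\left(k{\left(-4 \right)} \right)} = \left(\left(-466 - 74169\right) + \left(-53756 + 102694\right)\right) - \frac{229 \left(-16\right)^{2}}{9} = \left(\left(-466 - 74169\right) + 48938\right) - \frac{58624}{9} = \left(-74635 + 48938\right) - \frac{58624}{9} = -25697 - \frac{58624}{9} = - \frac{289897}{9}$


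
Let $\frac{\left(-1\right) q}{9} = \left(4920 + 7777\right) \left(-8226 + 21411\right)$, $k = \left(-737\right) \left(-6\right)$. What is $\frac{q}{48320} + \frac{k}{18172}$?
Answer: $- \frac{124451581881}{3991232} \approx -31181.0$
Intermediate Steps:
$k = 4422$
$q = -1506689505$ ($q = - 9 \left(4920 + 7777\right) \left(-8226 + 21411\right) = - 9 \cdot 12697 \cdot 13185 = \left(-9\right) 167409945 = -1506689505$)
$\frac{q}{48320} + \frac{k}{18172} = - \frac{1506689505}{48320} + \frac{4422}{18172} = \left(-1506689505\right) \frac{1}{48320} + 4422 \cdot \frac{1}{18172} = - \frac{301337901}{9664} + \frac{201}{826} = - \frac{124451581881}{3991232}$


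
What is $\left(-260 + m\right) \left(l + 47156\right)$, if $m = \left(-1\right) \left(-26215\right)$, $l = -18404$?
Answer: $746258160$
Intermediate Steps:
$m = 26215$
$\left(-260 + m\right) \left(l + 47156\right) = \left(-260 + 26215\right) \left(-18404 + 47156\right) = 25955 \cdot 28752 = 746258160$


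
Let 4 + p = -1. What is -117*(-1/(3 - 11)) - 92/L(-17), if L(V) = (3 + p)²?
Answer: -301/8 ≈ -37.625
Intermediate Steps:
p = -5 (p = -4 - 1 = -5)
L(V) = 4 (L(V) = (3 - 5)² = (-2)² = 4)
-117*(-1/(3 - 11)) - 92/L(-17) = -117*(-1/(3 - 11)) - 92/4 = -117/((-1*(-8))) - 92*¼ = -117/8 - 23 = -301/8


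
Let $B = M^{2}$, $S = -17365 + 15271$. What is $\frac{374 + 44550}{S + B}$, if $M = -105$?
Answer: $\frac{44924}{8931} \approx 5.0301$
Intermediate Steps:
$S = -2094$
$B = 11025$ ($B = \left(-105\right)^{2} = 11025$)
$\frac{374 + 44550}{S + B} = \frac{374 + 44550}{-2094 + 11025} = \frac{44924}{8931}$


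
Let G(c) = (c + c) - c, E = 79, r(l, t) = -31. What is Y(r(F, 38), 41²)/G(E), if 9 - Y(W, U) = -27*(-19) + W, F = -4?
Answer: -473/79 ≈ -5.9873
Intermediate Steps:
Y(W, U) = -504 - W (Y(W, U) = 9 - (-27*(-19) + W) = 9 - (513 + W) = 9 + (-513 - W) = -504 - W)
G(c) = c (G(c) = 2*c - c = c)
Y(r(F, 38), 41²)/G(E) = (-504 - 1*(-31))/79 = (-504 + 31)*(1/79) = -473*1/79 = -473/79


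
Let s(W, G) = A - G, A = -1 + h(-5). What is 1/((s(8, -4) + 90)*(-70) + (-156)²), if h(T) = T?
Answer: 1/18176 ≈ 5.5018e-5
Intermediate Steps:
A = -6 (A = -1 - 5 = -6)
s(W, G) = -6 - G
1/((s(8, -4) + 90)*(-70) + (-156)²) = 1/(((-6 - 1*(-4)) + 90)*(-70) + (-156)²) = 1/(((-6 + 4) + 90)*(-70) + 24336) = 1/((-2 + 90)*(-70) + 24336) = 1/(88*(-70) + 24336) = 1/(-6160 + 24336) = 1/18176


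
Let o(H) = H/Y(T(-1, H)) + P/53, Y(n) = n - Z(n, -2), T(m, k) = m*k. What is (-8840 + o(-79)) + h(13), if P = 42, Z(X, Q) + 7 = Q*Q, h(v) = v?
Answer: -38362885/4346 ≈ -8827.2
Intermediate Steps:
T(m, k) = k*m
Z(X, Q) = -7 + Q² (Z(X, Q) = -7 + Q*Q = -7 + Q²)
Y(n) = 3 + n (Y(n) = n - (-7 + (-2)²) = n - (-7 + 4) = n - 1*(-3) = n + 3 = 3 + n)
o(H) = 42/53 + H/(3 - H) (o(H) = H/(3 + H*(-1)) + 42/53 = H/(3 - H) + 42*(1/53) = H/(3 - H) + 42/53 = 42/53 + H/(3 - H))
(-8840 + o(-79)) + h(13) = (-8840 + (126 + 11*(-79))/(53*(3 - 1*(-79)))) + 13 = (-8840 + (126 - 869)/(53*(3 + 79))) + 13 = (-8840 + (1/53)*(-743)/82) + 13 = (-8840 + (1/53)*(1/82)*(-743)) + 13 = (-8840 - 743/4346) + 13 = -38419383/4346 + 13 = -38362885/4346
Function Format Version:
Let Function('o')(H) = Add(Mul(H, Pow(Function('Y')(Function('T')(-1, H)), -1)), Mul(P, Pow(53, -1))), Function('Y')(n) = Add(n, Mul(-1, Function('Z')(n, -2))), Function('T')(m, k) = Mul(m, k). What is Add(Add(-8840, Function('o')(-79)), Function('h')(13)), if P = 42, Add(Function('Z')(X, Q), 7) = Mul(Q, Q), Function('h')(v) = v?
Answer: Rational(-38362885, 4346) ≈ -8827.2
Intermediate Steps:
Function('T')(m, k) = Mul(k, m)
Function('Z')(X, Q) = Add(-7, Pow(Q, 2)) (Function('Z')(X, Q) = Add(-7, Mul(Q, Q)) = Add(-7, Pow(Q, 2)))
Function('Y')(n) = Add(3, n) (Function('Y')(n) = Add(n, Mul(-1, Add(-7, Pow(-2, 2)))) = Add(n, Mul(-1, Add(-7, 4))) = Add(n, Mul(-1, -3)) = Add(n, 3) = Add(3, n))
Function('o')(H) = Add(Rational(42, 53), Mul(H, Pow(Add(3, Mul(-1, H)), -1))) (Function('o')(H) = Add(Mul(H, Pow(Add(3, Mul(H, -1)), -1)), Mul(42, Pow(53, -1))) = Add(Mul(H, Pow(Add(3, Mul(-1, H)), -1)), Mul(42, Rational(1, 53))) = Add(Mul(H, Pow(Add(3, Mul(-1, H)), -1)), Rational(42, 53)) = Add(Rational(42, 53), Mul(H, Pow(Add(3, Mul(-1, H)), -1))))
Add(Add(-8840, Function('o')(-79)), Function('h')(13)) = Add(Add(-8840, Mul(Rational(1, 53), Pow(Add(3, Mul(-1, -79)), -1), Add(126, Mul(11, -79)))), 13) = Add(Add(-8840, Mul(Rational(1, 53), Pow(Add(3, 79), -1), Add(126, -869))), 13) = Add(Add(-8840, Mul(Rational(1, 53), Pow(82, -1), -743)), 13) = Add(Add(-8840, Mul(Rational(1, 53), Rational(1, 82), -743)), 13) = Add(Add(-8840, Rational(-743, 4346)), 13) = Add(Rational(-38419383, 4346), 13) = Rational(-38362885, 4346)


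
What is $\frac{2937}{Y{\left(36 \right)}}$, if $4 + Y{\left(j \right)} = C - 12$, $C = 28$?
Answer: $\frac{979}{4} \approx 244.75$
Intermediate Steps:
$Y{\left(j \right)} = 12$ ($Y{\left(j \right)} = -4 + \left(28 - 12\right) = -4 + 16 = 12$)
$\frac{2937}{Y{\left(36 \right)}} = \frac{2937}{12} = 2937 \cdot \frac{1}{12} = \frac{979}{4}$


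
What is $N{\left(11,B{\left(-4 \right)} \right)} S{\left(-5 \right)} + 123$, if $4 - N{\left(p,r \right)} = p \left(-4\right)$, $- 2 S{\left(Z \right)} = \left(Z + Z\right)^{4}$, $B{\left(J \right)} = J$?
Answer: $-239877$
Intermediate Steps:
$S{\left(Z \right)} = - 8 Z^{4}$ ($S{\left(Z \right)} = - \frac{\left(Z + Z\right)^{4}}{2} = - \frac{\left(2 Z\right)^{4}}{2} = - \frac{16 Z^{4}}{2} = - 8 Z^{4}$)
$N{\left(p,r \right)} = 4 + 4 p$ ($N{\left(p,r \right)} = 4 - p \left(-4\right) = 4 - - 4 p = 4 + 4 p$)
$N{\left(11,B{\left(-4 \right)} \right)} S{\left(-5 \right)} + 123 = \left(4 + 4 \cdot 11\right) \left(- 8 \left(-5\right)^{4}\right) + 123 = \left(4 + 44\right) \left(\left(-8\right) 625\right) + 123 = 48 \left(-5000\right) + 123 = -240000 + 123 = -239877$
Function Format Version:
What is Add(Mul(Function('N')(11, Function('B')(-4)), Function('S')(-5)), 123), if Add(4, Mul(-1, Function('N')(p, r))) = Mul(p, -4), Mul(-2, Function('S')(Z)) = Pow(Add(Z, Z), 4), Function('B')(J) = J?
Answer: -239877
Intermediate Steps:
Function('S')(Z) = Mul(-8, Pow(Z, 4)) (Function('S')(Z) = Mul(Rational(-1, 2), Pow(Add(Z, Z), 4)) = Mul(Rational(-1, 2), Pow(Mul(2, Z), 4)) = Mul(Rational(-1, 2), Mul(16, Pow(Z, 4))) = Mul(-8, Pow(Z, 4)))
Function('N')(p, r) = Add(4, Mul(4, p)) (Function('N')(p, r) = Add(4, Mul(-1, Mul(p, -4))) = Add(4, Mul(-1, Mul(-4, p))) = Add(4, Mul(4, p)))
Add(Mul(Function('N')(11, Function('B')(-4)), Function('S')(-5)), 123) = Add(Mul(Add(4, Mul(4, 11)), Mul(-8, Pow(-5, 4))), 123) = Add(Mul(Add(4, 44), Mul(-8, 625)), 123) = Add(Mul(48, -5000), 123) = Add(-240000, 123) = -239877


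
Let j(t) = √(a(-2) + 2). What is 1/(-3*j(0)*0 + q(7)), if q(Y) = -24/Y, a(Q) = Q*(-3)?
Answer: -7/24 ≈ -0.29167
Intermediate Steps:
a(Q) = -3*Q
j(t) = 2*√2 (j(t) = √(-3*(-2) + 2) = √(6 + 2) = √8 = 2*√2)
1/(-3*j(0)*0 + q(7)) = 1/(-6*√2*0 - 24/7) = 1/(-6*√2*0 - 24*⅐) = 1/(0 - 24/7) = 1/(-24/7) = -7/24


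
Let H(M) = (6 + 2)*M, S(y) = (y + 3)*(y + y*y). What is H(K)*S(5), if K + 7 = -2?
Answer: -17280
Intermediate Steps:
S(y) = (3 + y)*(y + y²)
K = -9 (K = -7 - 2 = -9)
H(M) = 8*M
H(K)*S(5) = (8*(-9))*(5*(3 + 5² + 4*5)) = -360*(3 + 25 + 20) = -360*48 = -72*240 = -17280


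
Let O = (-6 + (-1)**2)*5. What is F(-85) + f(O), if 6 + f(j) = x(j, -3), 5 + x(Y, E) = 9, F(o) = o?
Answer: -87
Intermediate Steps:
O = -25 (O = (-6 + 1)*5 = -5*5 = -25)
x(Y, E) = 4 (x(Y, E) = -5 + 9 = 4)
f(j) = -2 (f(j) = -6 + 4 = -2)
F(-85) + f(O) = -85 - 2 = -87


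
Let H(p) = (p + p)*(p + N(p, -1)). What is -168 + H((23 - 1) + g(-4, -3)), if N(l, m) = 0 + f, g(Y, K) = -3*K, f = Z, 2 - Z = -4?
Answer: 2126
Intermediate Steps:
Z = 6 (Z = 2 - 1*(-4) = 2 + 4 = 6)
f = 6
N(l, m) = 6 (N(l, m) = 0 + 6 = 6)
H(p) = 2*p*(6 + p) (H(p) = (p + p)*(p + 6) = (2*p)*(6 + p) = 2*p*(6 + p))
-168 + H((23 - 1) + g(-4, -3)) = -168 + 2*((23 - 1) - 3*(-3))*(6 + ((23 - 1) - 3*(-3))) = -168 + 2*(22 + 9)*(6 + (22 + 9)) = -168 + 2*31*(6 + 31) = -168 + 2*31*37 = -168 + 2294 = 2126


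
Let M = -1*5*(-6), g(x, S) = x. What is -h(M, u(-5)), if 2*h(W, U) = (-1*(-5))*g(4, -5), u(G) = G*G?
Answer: -10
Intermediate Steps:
M = 30 (M = -5*(-6) = 30)
u(G) = G**2
h(W, U) = 10 (h(W, U) = (-1*(-5)*4)/2 = (5*4)/2 = (1/2)*20 = 10)
-h(M, u(-5)) = -1*10 = -10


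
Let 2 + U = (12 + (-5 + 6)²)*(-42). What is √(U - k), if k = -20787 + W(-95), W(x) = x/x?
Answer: √20238 ≈ 142.26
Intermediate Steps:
W(x) = 1
k = -20786 (k = -20787 + 1 = -20786)
U = -548 (U = -2 + (12 + (-5 + 6)²)*(-42) = -2 + (12 + 1²)*(-42) = -2 + (12 + 1)*(-42) = -2 + 13*(-42) = -2 - 546 = -548)
√(U - k) = √(-548 - 1*(-20786)) = √(-548 + 20786) = √20238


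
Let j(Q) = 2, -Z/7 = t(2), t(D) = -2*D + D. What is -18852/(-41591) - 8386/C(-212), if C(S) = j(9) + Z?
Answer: -174240247/332728 ≈ -523.67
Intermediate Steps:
t(D) = -D
Z = 14 (Z = -(-7)*2 = -7*(-2) = 14)
C(S) = 16 (C(S) = 2 + 14 = 16)
-18852/(-41591) - 8386/C(-212) = -18852/(-41591) - 8386/16 = -18852*(-1/41591) - 8386*1/16 = 18852/41591 - 4193/8 = -174240247/332728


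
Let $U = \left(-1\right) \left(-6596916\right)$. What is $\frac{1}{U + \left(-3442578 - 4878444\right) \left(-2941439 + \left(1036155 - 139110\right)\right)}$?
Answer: $\frac{1}{17011454047584} \approx 5.8784 \cdot 10^{-14}$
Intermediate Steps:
$U = 6596916$
$\frac{1}{U + \left(-3442578 - 4878444\right) \left(-2941439 + \left(1036155 - 139110\right)\right)} = \frac{1}{6596916 + \left(-3442578 - 4878444\right) \left(-2941439 + \left(1036155 - 139110\right)\right)} = \frac{1}{6596916 - 8321022 \left(-2941439 + \left(1036155 - 139110\right)\right)} = \frac{1}{6596916 - 8321022 \left(-2941439 + 897045\right)} = \frac{1}{6596916 - -17011447450668} = \frac{1}{6596916 + 17011447450668} = \frac{1}{17011454047584}$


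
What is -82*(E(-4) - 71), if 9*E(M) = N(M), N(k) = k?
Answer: 52726/9 ≈ 5858.4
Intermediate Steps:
E(M) = M/9
-82*(E(-4) - 71) = -82*((1/9)*(-4) - 71) = -82*(-4/9 - 71) = -82*(-643/9) = 52726/9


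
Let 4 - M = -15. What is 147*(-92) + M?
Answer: -13505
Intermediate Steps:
M = 19 (M = 4 - 1*(-15) = 4 + 15 = 19)
147*(-92) + M = 147*(-92) + 19 = -13524 + 19 = -13505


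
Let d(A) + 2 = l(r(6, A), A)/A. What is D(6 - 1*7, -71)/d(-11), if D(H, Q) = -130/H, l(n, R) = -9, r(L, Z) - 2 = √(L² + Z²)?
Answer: -110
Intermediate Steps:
r(L, Z) = 2 + √(L² + Z²)
d(A) = -2 - 9/A
D(6 - 1*7, -71)/d(-11) = (-130/(6 - 1*7))/(-2 - 9/(-11)) = (-130/(6 - 7))/(-2 - 9*(-1/11)) = (-130/(-1))/(-2 + 9/11) = (-130*(-1))/(-13/11) = 130*(-11/13) = -110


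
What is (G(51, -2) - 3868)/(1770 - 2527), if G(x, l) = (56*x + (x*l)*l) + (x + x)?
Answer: 706/757 ≈ 0.93263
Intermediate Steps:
G(x, l) = 58*x + x*l² (G(x, l) = (56*x + (l*x)*l) + 2*x = (56*x + x*l²) + 2*x = 58*x + x*l²)
(G(51, -2) - 3868)/(1770 - 2527) = (51*(58 + (-2)²) - 3868)/(1770 - 2527) = (51*(58 + 4) - 3868)/(-757) = (51*62 - 3868)*(-1/757) = (3162 - 3868)*(-1/757) = -706*(-1/757) = 706/757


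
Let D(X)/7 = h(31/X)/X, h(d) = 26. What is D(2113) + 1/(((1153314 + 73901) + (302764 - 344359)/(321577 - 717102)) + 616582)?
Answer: 26545516889593/308188593418452 ≈ 0.086134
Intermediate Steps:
D(X) = 182/X (D(X) = 7*(26/X) = 182/X)
D(2113) + 1/(((1153314 + 73901) + (302764 - 344359)/(321577 - 717102)) + 616582) = 182/2113 + 1/(((1153314 + 73901) + (302764 - 344359)/(321577 - 717102)) + 616582) = 182*(1/2113) + 1/((1227215 - 41595/(-395525)) + 616582) = 182/2113 + 1/((1227215 - 41595*(-1/395525)) + 616582) = 182/2113 + 1/((1227215 + 8319/79105) + 616582) = 182/2113 + 1/(97078850894/79105 + 616582) = 182/2113 + 1/(145853570004/79105) = 182/2113 + 79105/145853570004 = 26545516889593/308188593418452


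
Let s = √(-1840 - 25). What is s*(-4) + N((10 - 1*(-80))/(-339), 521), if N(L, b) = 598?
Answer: 598 - 4*I*√1865 ≈ 598.0 - 172.74*I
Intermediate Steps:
s = I*√1865 (s = √(-1865) = I*√1865 ≈ 43.186*I)
s*(-4) + N((10 - 1*(-80))/(-339), 521) = (I*√1865)*(-4) + 598 = -4*I*√1865 + 598 = 598 - 4*I*√1865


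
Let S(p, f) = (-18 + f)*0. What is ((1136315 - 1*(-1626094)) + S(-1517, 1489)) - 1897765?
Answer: 864644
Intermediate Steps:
S(p, f) = 0
((1136315 - 1*(-1626094)) + S(-1517, 1489)) - 1897765 = ((1136315 - 1*(-1626094)) + 0) - 1897765 = ((1136315 + 1626094) + 0) - 1897765 = (2762409 + 0) - 1897765 = 2762409 - 1897765 = 864644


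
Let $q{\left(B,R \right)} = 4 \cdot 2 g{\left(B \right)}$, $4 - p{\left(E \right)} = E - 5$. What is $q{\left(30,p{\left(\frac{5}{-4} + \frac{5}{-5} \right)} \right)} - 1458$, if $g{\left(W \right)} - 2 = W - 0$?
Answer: $-1202$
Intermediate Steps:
$g{\left(W \right)} = 2 + W$ ($g{\left(W \right)} = 2 + \left(W - 0\right) = 2 + \left(W + 0\right) = 2 + W$)
$p{\left(E \right)} = 9 - E$ ($p{\left(E \right)} = 4 - \left(E - 5\right) = 4 - \left(-5 + E\right) = 9 - E$)
$q{\left(B,R \right)} = 16 + 8 B$ ($q{\left(B,R \right)} = 4 \cdot 2 \left(2 + B\right) = 8 \left(2 + B\right) = 16 + 8 B$)
$q{\left(30,p{\left(\frac{5}{-4} + \frac{5}{-5} \right)} \right)} - 1458 = \left(16 + 8 \cdot 30\right) - 1458 = \left(16 + 240\right) - 1458 = 256 - 1458 = -1202$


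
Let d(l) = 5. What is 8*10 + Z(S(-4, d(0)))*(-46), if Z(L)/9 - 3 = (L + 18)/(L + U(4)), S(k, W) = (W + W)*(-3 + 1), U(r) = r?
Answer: -4855/4 ≈ -1213.8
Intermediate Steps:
S(k, W) = -4*W (S(k, W) = (2*W)*(-2) = -4*W)
Z(L) = 27 + 9*(18 + L)/(4 + L) (Z(L) = 27 + 9*((L + 18)/(L + 4)) = 27 + 9*((18 + L)/(4 + L)) = 27 + 9*(18 + L)/(4 + L))
8*10 + Z(S(-4, d(0)))*(-46) = 8*10 + (18*(15 + 2*(-4*5))/(4 - 4*5))*(-46) = 80 + (18*(15 + 2*(-20))/(4 - 20))*(-46) = 80 + (18*(15 - 40)/(-16))*(-46) = 80 + (18*(-1/16)*(-25))*(-46) = 80 + (225/8)*(-46) = 80 - 5175/4 = -4855/4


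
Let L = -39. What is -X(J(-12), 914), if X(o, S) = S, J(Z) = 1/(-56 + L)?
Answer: -914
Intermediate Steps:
J(Z) = -1/95 (J(Z) = 1/(-56 - 39) = 1/(-95) = -1/95)
-X(J(-12), 914) = -1*914 = -914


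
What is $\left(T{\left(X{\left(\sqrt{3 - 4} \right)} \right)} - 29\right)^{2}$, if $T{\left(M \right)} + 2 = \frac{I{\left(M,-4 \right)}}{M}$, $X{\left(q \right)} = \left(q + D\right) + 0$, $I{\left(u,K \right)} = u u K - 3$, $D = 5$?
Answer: $\frac{447020}{169} + \frac{135441 i}{338} \approx 2645.1 + 400.71 i$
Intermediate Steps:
$I{\left(u,K \right)} = -3 + K u^{2}$ ($I{\left(u,K \right)} = u^{2} K - 3 = K u^{2} - 3 = -3 + K u^{2}$)
$X{\left(q \right)} = 5 + q$ ($X{\left(q \right)} = \left(q + 5\right) + 0 = \left(5 + q\right) + 0 = 5 + q$)
$T{\left(M \right)} = -2 + \frac{-3 - 4 M^{2}}{M}$
$\left(T{\left(X{\left(\sqrt{3 - 4} \right)} \right)} - 29\right)^{2} = \left(\left(-2 - 4 \left(5 + \sqrt{3 - 4}\right) - \frac{3}{5 + \sqrt{3 - 4}}\right) - 29\right)^{2} = \left(\left(-2 - 4 \left(5 + \sqrt{-1}\right) - \frac{3}{5 + \sqrt{-1}}\right) - 29\right)^{2} = \left(\left(-2 - 4 \left(5 + i\right) - \frac{3}{5 + i}\right) - 29\right)^{2} = \left(\left(-2 - \left(20 + 4 i\right) - 3 \frac{5 - i}{26}\right) - 29\right)^{2} = \left(\left(-2 - \left(20 + 4 i\right) - \frac{3 \left(5 - i\right)}{26}\right) - 29\right)^{2} = \left(\left(-22 - 4 i - \frac{3 \left(5 - i\right)}{26}\right) - 29\right)^{2} = \left(-51 - 4 i - \frac{3 \left(5 - i\right)}{26}\right)^{2}$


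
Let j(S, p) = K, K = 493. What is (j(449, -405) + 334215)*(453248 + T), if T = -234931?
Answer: 73072446436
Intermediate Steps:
j(S, p) = 493
(j(449, -405) + 334215)*(453248 + T) = (493 + 334215)*(453248 - 234931) = 334708*218317 = 73072446436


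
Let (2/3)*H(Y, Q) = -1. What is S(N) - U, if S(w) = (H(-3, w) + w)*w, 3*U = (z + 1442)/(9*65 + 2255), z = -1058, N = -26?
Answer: 253809/355 ≈ 714.96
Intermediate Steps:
H(Y, Q) = -3/2 (H(Y, Q) = (3/2)*(-1) = -3/2)
U = 16/355 (U = ((-1058 + 1442)/(9*65 + 2255))/3 = (384/(585 + 2255))/3 = (384/2840)/3 = (384*(1/2840))/3 = (⅓)*(48/355) = 16/355 ≈ 0.045070)
S(w) = w*(-3/2 + w) (S(w) = (-3/2 + w)*w = w*(-3/2 + w))
S(N) - U = (½)*(-26)*(-3 + 2*(-26)) - 1*16/355 = (½)*(-26)*(-3 - 52) - 16/355 = (½)*(-26)*(-55) - 16/355 = 715 - 16/355 = 253809/355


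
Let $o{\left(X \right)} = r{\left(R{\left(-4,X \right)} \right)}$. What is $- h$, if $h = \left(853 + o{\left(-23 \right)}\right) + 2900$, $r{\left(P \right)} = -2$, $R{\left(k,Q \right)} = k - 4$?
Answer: $-3751$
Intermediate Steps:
$R{\left(k,Q \right)} = -4 + k$
$o{\left(X \right)} = -2$
$h = 3751$ ($h = \left(853 - 2\right) + 2900 = 851 + 2900 = 3751$)
$- h = \left(-1\right) 3751 = -3751$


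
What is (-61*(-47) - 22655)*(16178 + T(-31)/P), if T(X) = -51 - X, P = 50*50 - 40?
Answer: -13125334228/41 ≈ -3.2013e+8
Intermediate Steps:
P = 2460 (P = 2500 - 40 = 2460)
(-61*(-47) - 22655)*(16178 + T(-31)/P) = (-61*(-47) - 22655)*(16178 + (-51 - 1*(-31))/2460) = (2867 - 22655)*(16178 + (-51 + 31)*(1/2460)) = -19788*(16178 - 20*1/2460) = -19788*(16178 - 1/123) = -19788*1989893/123 = -13125334228/41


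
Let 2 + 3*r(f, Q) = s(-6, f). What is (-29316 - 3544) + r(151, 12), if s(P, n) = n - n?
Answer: -98582/3 ≈ -32861.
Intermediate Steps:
s(P, n) = 0
r(f, Q) = -2/3 (r(f, Q) = -2/3 + (1/3)*0 = -2/3 + 0 = -2/3)
(-29316 - 3544) + r(151, 12) = (-29316 - 3544) - 2/3 = -32860 - 2/3 = -98582/3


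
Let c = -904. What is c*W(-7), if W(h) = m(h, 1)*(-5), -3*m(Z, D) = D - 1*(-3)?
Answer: -18080/3 ≈ -6026.7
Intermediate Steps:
m(Z, D) = -1 - D/3 (m(Z, D) = -(D - 1*(-3))/3 = -(D + 3)/3 = -(3 + D)/3 = -1 - D/3)
W(h) = 20/3 (W(h) = (-1 - ⅓*1)*(-5) = (-1 - ⅓)*(-5) = -4/3*(-5) = 20/3)
c*W(-7) = -904*20/3 = -18080/3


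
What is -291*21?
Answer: -6111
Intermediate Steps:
-291*21 = -6111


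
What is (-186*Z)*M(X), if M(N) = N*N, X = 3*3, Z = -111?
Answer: 1672326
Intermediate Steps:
X = 9
M(N) = N²
(-186*Z)*M(X) = -186*(-111)*9² = 20646*81 = 1672326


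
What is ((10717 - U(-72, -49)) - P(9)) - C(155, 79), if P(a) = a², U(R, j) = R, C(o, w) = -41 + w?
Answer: 10670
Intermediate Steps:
((10717 - U(-72, -49)) - P(9)) - C(155, 79) = ((10717 - 1*(-72)) - 1*9²) - (-41 + 79) = ((10717 + 72) - 1*81) - 1*38 = (10789 - 81) - 38 = 10708 - 38 = 10670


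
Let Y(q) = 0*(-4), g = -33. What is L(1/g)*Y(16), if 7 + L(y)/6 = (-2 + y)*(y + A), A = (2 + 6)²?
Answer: 0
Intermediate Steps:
Y(q) = 0
A = 64 (A = 8² = 64)
L(y) = -42 + 6*(-2 + y)*(64 + y) (L(y) = -42 + 6*((-2 + y)*(y + 64)) = -42 + 6*((-2 + y)*(64 + y)) = -42 + 6*(-2 + y)*(64 + y))
L(1/g)*Y(16) = (-810 + 6*(1/(-33))² + 372/(-33))*0 = (-810 + 6*(-1/33)² + 372*(-1/33))*0 = (-810 + 6*(1/1089) - 124/11)*0 = (-810 + 2/363 - 124/11)*0 = -298120/363*0 = 0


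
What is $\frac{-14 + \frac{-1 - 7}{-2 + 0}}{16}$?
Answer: $- \frac{5}{8} \approx -0.625$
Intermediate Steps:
$\frac{-14 + \frac{-1 - 7}{-2 + 0}}{16} = \left(-14 - \frac{8}{-2}\right) \frac{1}{16} = \left(-14 - -4\right) \frac{1}{16} = \left(-14 + 4\right) \frac{1}{16} = \left(-10\right) \frac{1}{16} = - \frac{5}{8}$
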